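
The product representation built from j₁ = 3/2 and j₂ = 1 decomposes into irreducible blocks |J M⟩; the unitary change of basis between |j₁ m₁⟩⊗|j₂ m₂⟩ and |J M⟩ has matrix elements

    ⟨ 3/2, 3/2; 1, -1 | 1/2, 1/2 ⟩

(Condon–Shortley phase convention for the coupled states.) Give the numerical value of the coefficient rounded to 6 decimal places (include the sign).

+√(1/2) = +0.707107

j₁+j₂−J=2  J+j₁−j₂=1  J−j₁+j₂=0  j₁+j₂+J+1=4
(j₁±m₁, j₂±m₂, J±M) = (3,0,0,2,1,0)
P² = 2
sum k=0..0:
  [0] +1/2 = 1/2
S = 1/2
C² = P²·S² = 1/2 ; C = +0.707107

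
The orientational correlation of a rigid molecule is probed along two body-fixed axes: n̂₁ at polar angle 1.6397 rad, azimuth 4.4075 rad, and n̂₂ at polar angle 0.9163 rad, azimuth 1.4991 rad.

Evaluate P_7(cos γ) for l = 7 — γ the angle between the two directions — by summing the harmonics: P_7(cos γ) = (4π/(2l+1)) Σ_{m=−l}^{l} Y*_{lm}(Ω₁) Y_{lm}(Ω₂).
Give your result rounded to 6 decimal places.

Summing Y*_{l m}(θ₁,φ₁)·Y_{l m}(θ₂,φ₂) over m ∈ [−7, 7]; prefactor 4π/(2·7+1) = 0.837758:
  m=-7: Y*=+0.415776-0.262660i  Y=-0.047587+0.086720i  product +0.002992+0.048555i
  m=-6: Y*=-0.032468-0.122771i  Y=-0.258125-0.118437i  product -0.006160+0.035536i
  m=-5: Y*=+0.339886+0.015766i  Y=+0.154468-0.412278i  product +0.059001-0.137692i
  m=-4: Y*=+0.050597-0.138080i  Y=+0.308551+0.090996i  product +0.028177-0.038001i
  m=-3: Y*=+0.234165+0.180289i  Y=+0.021458-0.098218i  product +0.022732-0.019131i
  m=-2: Y*=+0.127278-0.088915i  Y=+0.363460+0.052478i  product +0.050926-0.025638i
  m=-1: Y*=+0.083614+0.265694i  Y=-0.004058+0.056499i  product -0.015351+0.003646i
  m=+0: Y*=+0.157599-0.000000i  Y=+0.348996+0.000000i  product +0.055001+0.000000i
  m=+1: Y*=-0.083614+0.265694i  Y=+0.004058+0.056499i  product -0.015351-0.003646i
  m=+2: Y*=+0.127278+0.088915i  Y=+0.363460-0.052478i  product +0.050926+0.025638i
  m=+3: Y*=-0.234165+0.180289i  Y=-0.021458-0.098218i  product +0.022732+0.019131i
  m=+4: Y*=+0.050597+0.138080i  Y=+0.308551-0.090996i  product +0.028177+0.038001i
  m=+5: Y*=-0.339886+0.015766i  Y=-0.154468-0.412278i  product +0.059001+0.137692i
  m=+6: Y*=-0.032468+0.122771i  Y=-0.258125+0.118437i  product -0.006160-0.035536i
  m=+7: Y*=-0.415776-0.262660i  Y=+0.047587+0.086720i  product +0.002992-0.048555i
Accumulated sum +0.339639-0.000000i; after 4π/(2l+1) scaling, +0.284535-0.000000i ⇒ P_7 = 0.284535

0.284535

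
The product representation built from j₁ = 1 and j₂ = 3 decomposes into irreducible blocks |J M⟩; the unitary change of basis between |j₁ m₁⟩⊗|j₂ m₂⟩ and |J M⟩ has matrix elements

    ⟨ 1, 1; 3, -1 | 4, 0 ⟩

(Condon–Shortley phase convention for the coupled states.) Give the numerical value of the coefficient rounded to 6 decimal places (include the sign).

j₁+j₂−J=0  J+j₁−j₂=2  J−j₁+j₂=6  j₁+j₂+J+1=9
(j₁±m₁, j₂±m₂, J±M) = (2,0,2,4,4,4)
P² = 13824/7
sum k=0..0:
  [0] +1/96 = 1/96
S = 1/96
C² = P²·S² = 3/14 ; C = +0.462910

+√(3/14) ≈ +0.462910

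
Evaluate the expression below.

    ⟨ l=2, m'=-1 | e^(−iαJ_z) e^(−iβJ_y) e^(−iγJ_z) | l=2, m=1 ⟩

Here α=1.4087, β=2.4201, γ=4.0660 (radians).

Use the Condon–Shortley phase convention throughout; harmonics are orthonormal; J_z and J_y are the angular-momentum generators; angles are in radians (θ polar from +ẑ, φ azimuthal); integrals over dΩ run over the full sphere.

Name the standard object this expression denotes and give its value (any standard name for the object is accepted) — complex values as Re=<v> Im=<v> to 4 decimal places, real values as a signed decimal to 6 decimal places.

Wigner D-matrix element, Re=0.3886 Im=0.2045

This is a Wigner D-matrix element — the rotation-matrix element ⟨l m'| R(α,β,γ) |l m⟩ in the angular-momentum basis.
Split into d^2_{-1,1}(β=2.4201) × two z-phases.
c=cos(2.420100/2)=0.352973, s=sin(2.420100/2)=0.935634; N=√[1·6·6·1]=6.000000
k: max(0,(1)−(-1))=2 … min(2+(1),2−(-1))=3
  k=2: (−1)^0·6.0000/(2)·0.3530^2·0.9356^2 = +0.327201
  k=3: (−1)^1·6.0000/(6)·0.3530^0·0.9356^4 = -0.766343
d^2_{-1,1}(2.4201) = +0.327201 -0.766343 = -0.439142
Attach z-rotation phases: D = e^{-i(-1)(1.4087)}·(-0.439142)·e^{-i(1)(4.0660)} = +0.388643+0.204457i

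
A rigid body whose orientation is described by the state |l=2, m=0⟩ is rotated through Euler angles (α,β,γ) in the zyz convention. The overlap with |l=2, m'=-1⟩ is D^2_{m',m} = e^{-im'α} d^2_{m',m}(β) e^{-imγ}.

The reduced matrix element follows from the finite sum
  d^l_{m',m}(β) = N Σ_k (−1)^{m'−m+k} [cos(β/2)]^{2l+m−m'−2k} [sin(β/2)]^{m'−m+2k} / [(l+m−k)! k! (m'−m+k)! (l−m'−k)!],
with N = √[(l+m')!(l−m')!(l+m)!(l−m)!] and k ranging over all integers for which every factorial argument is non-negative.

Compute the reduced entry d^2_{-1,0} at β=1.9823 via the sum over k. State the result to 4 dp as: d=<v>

d=-0.4490

d^2_{-1,0}(β=1.9823) via the finite sum:
With c≡cos(β/2)=0.547728 and s≡sin(β/2)=0.836656, N=[1·6·2·2]^{1/2}=4.898979
Admissible k: 1..2 (factorial args all ≥0)
  k=1: (−1)^0·4.8990/(2)·0.5477^3·0.8367^1 = +0.336758
  k=2: (−1)^1·4.8990/(2)·0.5477^1·0.8367^3 = -0.785746
d^2_{-1,0}(1.9823) = +0.336758 -0.785746 = -0.448988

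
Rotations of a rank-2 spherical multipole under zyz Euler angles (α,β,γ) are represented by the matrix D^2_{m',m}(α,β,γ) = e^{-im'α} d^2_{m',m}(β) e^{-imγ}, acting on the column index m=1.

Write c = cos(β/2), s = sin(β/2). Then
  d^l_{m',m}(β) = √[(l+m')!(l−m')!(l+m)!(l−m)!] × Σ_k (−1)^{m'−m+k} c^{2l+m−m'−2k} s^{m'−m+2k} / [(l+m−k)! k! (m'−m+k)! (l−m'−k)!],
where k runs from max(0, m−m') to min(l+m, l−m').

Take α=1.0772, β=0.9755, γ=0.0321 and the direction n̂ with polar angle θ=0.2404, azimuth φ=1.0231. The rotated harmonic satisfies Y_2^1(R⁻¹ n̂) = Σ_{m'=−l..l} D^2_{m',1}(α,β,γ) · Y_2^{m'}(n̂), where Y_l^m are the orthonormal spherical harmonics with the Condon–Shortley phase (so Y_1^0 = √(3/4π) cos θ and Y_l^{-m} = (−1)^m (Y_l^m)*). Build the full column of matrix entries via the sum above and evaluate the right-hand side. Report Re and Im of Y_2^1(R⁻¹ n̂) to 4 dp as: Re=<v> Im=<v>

Need the full column D^2_{m',1} for m'=−2..2 at α=1.0772, β=0.9755, γ=0.0321.
cos(β/2)=0.883390, sin(β/2)=0.468639
d^2_{-2,1}: single k=3 term ⇒ +0.181844;  D = -0.095280+0.154883i
d^2_{-1,1}: k∈[2..3] ⇒ +0.514166 -0.048234 = +0.465932;  D = +0.233812+0.403019i
d^2_{0,1}: k∈[1..2] ⇒ +0.791355 -0.222712 = +0.568642;  D = +0.568349-0.018250i
d^2_{1,1}: k∈[0..1] ⇒ +0.608988 -0.514166 = +0.094822;  D = +0.042223-0.084903i
d^2_{2,1}: single k=0 term ⇒ -0.646138;  D = +0.373166+0.527486i
Y_2^{m'}(θ=0.2404,φ=1.0231) and Σ D·Y over m':
  (-0.0953+0.1549i)·(-0.0100-0.0195i)  (+0.2338+0.4030i)·(+0.0930-0.1525i)  (+0.5683-0.0183i)·(+0.5771+0.0000i)  (+0.0422-0.0849i)·(-0.0930-0.1525i)  (+0.3732+0.5275i)·(-0.0100+0.0195i)
Y_2^1(R⁻¹ n̂) = +0.384323-0.004962i

Re=0.3843 Im=-0.0050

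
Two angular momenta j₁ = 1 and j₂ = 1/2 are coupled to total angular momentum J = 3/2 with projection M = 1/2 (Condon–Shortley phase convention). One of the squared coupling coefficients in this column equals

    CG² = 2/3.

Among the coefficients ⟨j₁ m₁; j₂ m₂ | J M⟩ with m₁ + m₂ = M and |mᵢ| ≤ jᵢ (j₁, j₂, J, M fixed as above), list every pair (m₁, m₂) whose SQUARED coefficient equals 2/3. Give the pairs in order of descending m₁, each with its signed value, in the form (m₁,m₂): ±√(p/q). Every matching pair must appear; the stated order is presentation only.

(0,1/2): +√(2/3)

Admissible pairs with m₁+m₂ = M = 1/2: (0,1/2), (1,-1/2)
  (m₁,m₂)=(1,-1/2): CG² = 1/3, CG = +√(1/3)
  (m₁,m₂)=(0,1/2): CG² = 2/3, CG = +√(2/3)   ← matches the target
Pairs with CG² = 2/3: (0,1/2): +√(2/3)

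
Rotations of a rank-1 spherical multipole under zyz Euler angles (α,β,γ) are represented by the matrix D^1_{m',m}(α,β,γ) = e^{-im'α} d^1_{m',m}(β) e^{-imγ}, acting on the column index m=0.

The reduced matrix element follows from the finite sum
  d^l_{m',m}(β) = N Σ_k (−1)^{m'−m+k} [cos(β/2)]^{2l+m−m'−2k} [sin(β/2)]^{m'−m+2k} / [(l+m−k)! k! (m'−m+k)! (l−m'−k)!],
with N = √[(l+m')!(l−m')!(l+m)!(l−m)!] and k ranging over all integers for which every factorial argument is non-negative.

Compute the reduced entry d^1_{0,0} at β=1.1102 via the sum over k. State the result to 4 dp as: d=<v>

d^1_{0,0}(β=1.1102) via the finite sum:
c=cos(1.110200/2)=0.849848, s=sin(1.110200/2)=0.527028; N=√[1·1·1·1]=1.000000
k: max(0,(0)−(0))=0 … min(1+(0),1−(0))=1
  k=0: (−1)^0·1.0000/(1)·0.8498^2·0.5270^0 = +0.722241
  k=1: (−1)^1·1.0000/(1)·0.8498^0·0.5270^2 = -0.277759
d^1_{0,0}(1.1102) = +0.722241 -0.277759 = +0.444482

d=0.4445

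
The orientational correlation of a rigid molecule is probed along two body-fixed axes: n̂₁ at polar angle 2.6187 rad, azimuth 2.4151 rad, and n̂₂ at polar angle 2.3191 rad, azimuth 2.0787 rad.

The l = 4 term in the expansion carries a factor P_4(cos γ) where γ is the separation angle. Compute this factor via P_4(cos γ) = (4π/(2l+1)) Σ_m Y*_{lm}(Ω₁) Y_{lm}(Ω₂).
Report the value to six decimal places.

Term-by-term m-sum for l=4 (normalisation 4π/9 = 1.396263):
  [-4]  conj(Y_{4,-4})(Ω₁) = (-0.026763, -0.006425) ; Y_{4,-4}(Ω₂) = (-0.056760, -0.114327) ; Δ = (0.000784, 0.003424)
  [-3]  conj(Y_{4,-3})(Ω₁) = (-0.077223, -0.110800) ; Y_{4,-3}(Ω₂) = (-0.334816, -0.015777) ; Δ = (0.024107, 0.038316)
  [-2]  conj(Y_{4,-2})(Ω₁) = (0.041717, -0.352459) ; Y_{4,-2}(Ω₂) = (-0.212112, 0.342121) ; Δ = (0.111735, 0.089033)
  [-1]  conj(Y_{4,-1})(Ω₁) = (0.344914, -0.306498) ; Y_{4,-1}(Ω₂) = (0.027600, 0.049587) ; Δ = (0.024718, 0.008644)
  [+0]  conj(Y_{4,0})(Ω₁) = (0.021291, -0.000000) ; Y_{4,0}(Ω₂) = (-0.358320, 0.000000) ; Δ = (-0.007629, 0.000000)
  [+1]  conj(Y_{4,1})(Ω₁) = (-0.344914, -0.306498) ; Y_{4,1}(Ω₂) = (-0.027600, 0.049587) ; Δ = (0.024718, -0.008644)
  [+2]  conj(Y_{4,2})(Ω₁) = (0.041717, 0.352459) ; Y_{4,2}(Ω₂) = (-0.212112, -0.342121) ; Δ = (0.111735, -0.089033)
  [+3]  conj(Y_{4,3})(Ω₁) = (0.077223, -0.110800) ; Y_{4,3}(Ω₂) = (0.334816, -0.015777) ; Δ = (0.024107, -0.038316)
  [+4]  conj(Y_{4,4})(Ω₁) = (-0.026763, 0.006425) ; Y_{4,4}(Ω₂) = (-0.056760, 0.114327) ; Δ = (0.000784, -0.003424)
Total Σ_m = (0.315061, 0.000000). Multiply by 1.396263: (0.439908, 0.000000). P_4(cos γ) = 0.439908

0.439908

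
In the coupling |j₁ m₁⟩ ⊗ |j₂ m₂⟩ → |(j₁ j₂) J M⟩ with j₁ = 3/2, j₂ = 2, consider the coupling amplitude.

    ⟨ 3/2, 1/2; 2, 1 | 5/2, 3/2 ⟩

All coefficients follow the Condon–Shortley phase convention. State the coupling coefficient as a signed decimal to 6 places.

triangle: 1!*2!*3!/7! = 12/5040
(j±m)!: 2!*1!*3!*1!*4!*1! = 288
prefactor² = (2J+1)*Δ*N² = 144/35
  k=0: +1/(0!*1!*1!*3!*1!*0!) = 1/6
  k=1: −1/(1!*0!*0!*2!*2!*1!) = -1/4
Σ = -1/12  ⇒  CG² = 144/35*(-1/12)² = 1/35
CG = −√(1/35) = -0.169031

−√(1/35) = -0.169031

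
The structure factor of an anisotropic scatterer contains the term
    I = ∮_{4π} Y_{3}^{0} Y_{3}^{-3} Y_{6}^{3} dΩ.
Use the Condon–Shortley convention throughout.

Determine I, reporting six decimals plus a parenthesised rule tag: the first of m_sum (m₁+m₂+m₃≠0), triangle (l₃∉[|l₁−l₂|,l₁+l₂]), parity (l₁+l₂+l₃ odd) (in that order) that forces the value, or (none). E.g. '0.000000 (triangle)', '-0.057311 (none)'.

Checks pass: Σm=0; 12 even; l₃=6∈[0,6].
(2·3+1)(2·3+1)(2·6+1) = 637
Δ: 0! 6! 6! / 13! → 1/12012
sum: t=0:+1/1296 = 1/1296
3j²(3 3 6; 0 0 0) = Δ·Π!·Σ² = 100/3003  (sign +1)
sum: t=0:+1/25920 = 1/25920
3j²(3 3 6; 0 -3 3) = Δ·Π!·Σ² = 1/143  (sign -1)
combine: 4πI² = 637·100/3003·1/143 = 700/4719
take √, sign -1: I = -0.10864734
No selection rule forces the value: the integral is nonzero (none).

-0.108647 (none)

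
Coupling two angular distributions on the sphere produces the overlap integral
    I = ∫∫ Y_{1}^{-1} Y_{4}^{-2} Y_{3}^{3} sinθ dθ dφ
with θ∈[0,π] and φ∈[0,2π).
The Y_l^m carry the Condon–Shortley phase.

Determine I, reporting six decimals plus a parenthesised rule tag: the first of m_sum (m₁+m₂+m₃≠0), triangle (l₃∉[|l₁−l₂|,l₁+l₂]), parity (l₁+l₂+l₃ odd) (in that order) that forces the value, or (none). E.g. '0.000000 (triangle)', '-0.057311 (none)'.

Rules hold: Σm=0, L=8 even, 3≤3≤5.
N = 3·9·7 = 189
Δ = 2!·0!·6!/9! = 1/252
Racah Σ t=1..1: t=1:−1/36 = -1/36
⇒ 3j(1 4 3; 0 0 0)² = 4/63, sgn +1
Racah Σ t=2..2: t=2:+1/1440 = 1/1440
⇒ 3j(1 4 3; -1 -2 3)² = 1/252, sgn +1
4πI² = N·(3j₀)²·(3jₘ)² = 1/21
I = +1·√(0.047619/4π) = 0.06155813
No selection rule forces the value: the integral is nonzero (none).

0.061558 (none)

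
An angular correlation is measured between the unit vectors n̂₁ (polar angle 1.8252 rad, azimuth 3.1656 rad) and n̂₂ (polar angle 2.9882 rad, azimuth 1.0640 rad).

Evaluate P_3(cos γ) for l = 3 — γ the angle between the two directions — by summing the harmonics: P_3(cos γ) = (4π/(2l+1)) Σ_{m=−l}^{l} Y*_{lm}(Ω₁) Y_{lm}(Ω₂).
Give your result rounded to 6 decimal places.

Expand P_3 via completeness: Σ_{m} conj(Y_{3,m}) at Ω₁ times Y_{3,m} at Ω₂ —
  m=-3: Y*=(-0.377239, -0.027217)  Y=(-0.001486, 0.000075)  product (0.000563, 0.000012)
  m=-2: Y*=(-0.240633, -0.011563)  Y=(0.012469, 0.020012)  product (-0.002769, -0.004960)
  m=-1: Y*=(0.213665, 0.005131)  Y=(0.093073, -0.167651)  product (0.020747, -0.035343)
  m=+0: Y*=(0.252008, -0.000000)  Y=(-0.694541, 0.000000)  product (-0.175030, 0.000000)
  m=+1: Y*=(-0.213665, 0.005131)  Y=(-0.093073, -0.167651)  product (0.020747, 0.035343)
  m=+2: Y*=(-0.240633, 0.011563)  Y=(0.012469, -0.020012)  product (-0.002769, 0.004960)
  m=+3: Y*=(0.377239, -0.027217)  Y=(0.001486, 0.000075)  product (0.000563, -0.000012)
Total Σ_m = (-0.137949, 0.000000). Multiply by 1.795196: (-0.247646, 0.000000). P_3(cos γ) = -0.247646

-0.247646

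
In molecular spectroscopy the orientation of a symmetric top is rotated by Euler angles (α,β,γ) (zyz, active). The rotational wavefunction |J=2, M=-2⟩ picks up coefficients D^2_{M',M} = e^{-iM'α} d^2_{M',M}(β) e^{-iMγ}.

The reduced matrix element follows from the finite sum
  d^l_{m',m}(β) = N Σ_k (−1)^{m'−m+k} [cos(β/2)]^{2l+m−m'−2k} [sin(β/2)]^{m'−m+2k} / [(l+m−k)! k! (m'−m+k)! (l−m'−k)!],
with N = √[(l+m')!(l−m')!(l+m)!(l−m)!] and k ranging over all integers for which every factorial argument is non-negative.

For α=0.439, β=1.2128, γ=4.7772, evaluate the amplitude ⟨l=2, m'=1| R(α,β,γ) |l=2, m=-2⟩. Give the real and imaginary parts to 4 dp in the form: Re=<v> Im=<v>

Re=0.2898 Im=-0.0926

Split into d^2_{1,-2}(β=1.2128) × two z-phases.
Half-angle: c=0.821705, s=0.569913. N=√(6·1·1·24)=12.000000
k: max(0,(-2)−(1))=0 … min(2+(-2),2−(1))=0
  k=0: (−1)^3·12.0000/(6)·0.8217^1·0.5699^3 = -0.304209
d^2_{1,-2}(1.2128) = -0.304209
Phases: e^{-i·(1)·0.4390}=+0.905177-0.425035i, e^{-i·(-2)·4.7772}=-0.991611-0.129259i ⇒ D=+0.289766-0.092621i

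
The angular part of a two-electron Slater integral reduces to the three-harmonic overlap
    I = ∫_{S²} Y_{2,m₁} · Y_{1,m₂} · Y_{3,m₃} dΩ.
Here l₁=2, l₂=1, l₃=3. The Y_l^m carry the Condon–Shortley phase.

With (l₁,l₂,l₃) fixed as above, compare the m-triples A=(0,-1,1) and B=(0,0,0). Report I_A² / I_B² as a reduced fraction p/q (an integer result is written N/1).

Same 2,1,3: normalisation and zero-m 3j drop out of the ratio.
A: Δ: 0! 4! 2! / 7! → 1/105; sum: t=0:+1/8 = 1/8; 3j²(2 1 3; 0 -1 1) = Δ·Π!·Σ² = 2/35  (sign +1)
B: Δ: 0! 4! 2! / 7! → 1/105; sum: t=0:+1/4 = 1/4; 3j²(2 1 3; 0 0 0) = Δ·Π!·Σ² = 3/35  (sign -1)
I_A²/I_B² = (2/35)/(3/35) = 2/3

2/3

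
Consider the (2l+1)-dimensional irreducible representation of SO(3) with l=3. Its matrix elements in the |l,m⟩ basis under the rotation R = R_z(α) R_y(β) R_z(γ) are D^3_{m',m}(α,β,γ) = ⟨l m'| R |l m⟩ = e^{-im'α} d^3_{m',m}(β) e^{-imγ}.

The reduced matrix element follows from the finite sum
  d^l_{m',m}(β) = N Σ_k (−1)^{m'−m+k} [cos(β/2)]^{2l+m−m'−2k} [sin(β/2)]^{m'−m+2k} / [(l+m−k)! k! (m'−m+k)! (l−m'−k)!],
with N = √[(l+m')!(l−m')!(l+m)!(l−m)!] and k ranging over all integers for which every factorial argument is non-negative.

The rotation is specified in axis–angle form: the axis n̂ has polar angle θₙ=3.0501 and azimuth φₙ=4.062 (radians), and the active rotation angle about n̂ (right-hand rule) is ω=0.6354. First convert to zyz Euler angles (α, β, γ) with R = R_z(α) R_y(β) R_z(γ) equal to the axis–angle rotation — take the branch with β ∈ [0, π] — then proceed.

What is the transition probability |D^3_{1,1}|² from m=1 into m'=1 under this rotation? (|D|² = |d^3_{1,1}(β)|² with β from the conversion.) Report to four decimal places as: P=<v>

Axis–angle → zyz. n̂ = (sinθₙcosφₙ, sinθₙsinφₙ, cosθₙ) = (-0.055321, -0.072713, -0.995817), ω = 0.6354.
R = I cosω + sinω [n̂]ₓ + (1−cosω) n̂n̂ᵀ gives
  R = [+0.805432, +0.591802, -0.032403; -0.590232, +0.805866, +0.046965; +0.053907, -0.018701, +0.998371]
β = atan2(√(R₁₃²+R₂₃²), R₃₃) = 0.057089; α = atan2(R₂₃, R₁₃) mod 2π = 2.174745; γ = atan2(R₃₂, −R₃₁) mod 2π = 3.475523
Split into d^3_{1,1}(β=0.0571) × two z-phases.
c=cos(0.057089/2)=0.999593, s=sin(0.057089/2)=0.028541; N=√[24·2·24·2]=48.000000
k∈{0,1,2} keeps every argument non-negative
  k=0: (−1)^0·48.0000/(48)·0.9996^6·0.0285^0 = +0.997558
  k=1: (−1)^1·48.0000/(6)·0.9996^4·0.0285^2 = -0.006506
  k=2: (−1)^2·48.0000/(8)·0.9996^2·0.0285^4 = +0.000004
d^3_{1,1}(0.0571) = +0.997558 -0.006506 +0.000004 = +0.991056
|D^3_{1,1}|² = |d^3_{1,1}(β)|² = (+0.991056)² = 0.982192 (the z-rotation phases have unit modulus)

P=0.9822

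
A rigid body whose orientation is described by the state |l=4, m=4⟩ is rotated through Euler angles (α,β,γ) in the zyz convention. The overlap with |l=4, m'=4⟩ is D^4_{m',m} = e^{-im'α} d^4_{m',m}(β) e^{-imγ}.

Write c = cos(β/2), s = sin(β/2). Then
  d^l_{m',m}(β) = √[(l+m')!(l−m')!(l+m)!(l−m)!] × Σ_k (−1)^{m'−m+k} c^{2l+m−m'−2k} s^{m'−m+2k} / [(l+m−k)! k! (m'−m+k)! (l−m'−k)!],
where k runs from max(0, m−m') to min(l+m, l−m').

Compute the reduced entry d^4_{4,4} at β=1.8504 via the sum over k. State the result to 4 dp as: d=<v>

d^4_{4,4}(β=1.8504) via the finite sum:
Half-angle: c=0.601675, s=0.798741. N=√(40320·1·40320·1)=40320.000000
k∈{0} keeps every argument non-negative
  k=0: (−1)^0·40320.0000/(40320)·0.6017^8·0.7987^0 = +0.017175
d^4_{4,4}(1.8504) = +0.017175

d=0.0172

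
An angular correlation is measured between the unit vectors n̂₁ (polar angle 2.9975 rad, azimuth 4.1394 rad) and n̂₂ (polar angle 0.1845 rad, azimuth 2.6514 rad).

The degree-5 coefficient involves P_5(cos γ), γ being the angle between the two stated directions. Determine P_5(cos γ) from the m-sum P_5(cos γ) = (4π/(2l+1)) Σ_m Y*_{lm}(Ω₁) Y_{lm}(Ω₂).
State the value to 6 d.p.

Addition theorem: P_5(cos γ) = (4π/11) Σ_m Y*_{lm}(Ω₁) Y_{lm}(Ω₂), m = −5…5:
  term(m=-5) = (0.000000, 0.000000)   from Y*(Ω₁)=(-0.000008, 0.000027), Y(Ω₂)=(0.000074, -0.000061)
  term(m=-4) = (-0.000001, 0.000000)   from Y*(Ω₁)=(0.000408, 0.000464), Y(Ω₂)=(-0.000621, 0.001512)
  term(m=-3) = (-0.000032, -0.000128)   from Y*(Ω₁)=(0.007916, -0.001182), Y(Ω₂)=(-0.001645, -0.016358)
  term(m=-2) = (0.007039, -0.001176)   from Y*(Ω₁)=(0.027625, -0.061069), Y(Ω₂)=(0.059278, 0.088454)
  term(m=-1) = (0.011761, 0.141724)   from Y*(Ω₁)=(-0.185297, -0.287196), Y(Ω₂)=(-0.367088, -0.195891)
  term(m=+0) = (-0.565703, -0.000000)   from Y*(Ω₁)=(-0.795365, -0.000000), Y(Ω₂)=(0.711250, 0.000000)
  term(m=+1) = (0.011761, -0.141724)   from Y*(Ω₁)=(0.185297, -0.287196), Y(Ω₂)=(0.367088, -0.195891)
  term(m=+2) = (0.007039, 0.001176)   from Y*(Ω₁)=(0.027625, 0.061069), Y(Ω₂)=(0.059278, -0.088454)
  term(m=+3) = (-0.000032, 0.000128)   from Y*(Ω₁)=(-0.007916, -0.001182), Y(Ω₂)=(0.001645, -0.016358)
  term(m=+4) = (-0.000001, -0.000000)   from Y*(Ω₁)=(0.000408, -0.000464), Y(Ω₂)=(-0.000621, -0.001512)
  term(m=+5) = (0.000000, -0.000000)   from Y*(Ω₁)=(0.000008, 0.000027), Y(Ω₂)=(-0.000074, -0.000061)
Total Σ_m = (-0.528169, 0.000000). Multiply by 1.142397: (-0.603379, 0.000000). P_5(cos γ) = -0.603379

-0.603379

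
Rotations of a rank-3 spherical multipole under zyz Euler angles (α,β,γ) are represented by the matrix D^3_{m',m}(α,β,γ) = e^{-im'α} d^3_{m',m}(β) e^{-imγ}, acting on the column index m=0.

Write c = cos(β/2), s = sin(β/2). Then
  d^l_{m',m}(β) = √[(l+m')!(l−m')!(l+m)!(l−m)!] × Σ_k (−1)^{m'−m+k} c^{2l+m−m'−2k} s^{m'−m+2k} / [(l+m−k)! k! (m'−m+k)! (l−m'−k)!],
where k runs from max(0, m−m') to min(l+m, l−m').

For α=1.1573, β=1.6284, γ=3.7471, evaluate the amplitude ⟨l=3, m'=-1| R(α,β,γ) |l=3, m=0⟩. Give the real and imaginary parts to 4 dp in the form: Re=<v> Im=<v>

Re=-0.1708 Im=-0.3893

D^3_{-1,0}(1.1573,1.6284,3.7471) = e^{-i·-1·1.1573}·d^3_{-1,0}(1.6284)·e^{-i·0·3.7471}. Compute d first:
With c≡cos(β/2)=0.686450 and s≡sin(β/2)=0.727177, N=[2·24·6·6]^{1/2}=41.569219
k: max(0,(0)−(-1))=1 … min(3+(0),3−(-1))=3
  k=1: (−1)^0·41.5692/(12)·0.6865^5·0.7272^1 = +0.383951
  k=2: (−1)^1·41.5692/(4)·0.6865^3·0.7272^3 = -1.292585
  k=3: (−1)^2·41.5692/(12)·0.6865^1·0.7272^5 = +0.483503
d^3_{-1,0}(1.6284) = +0.383951 -1.292585 +0.483503 = -0.425130
Attach z-rotation phases: D = e^{-i(-1)(1.1573)}·(-0.425130)·e^{-i(0)(3.7471)} = -0.170823-0.389301i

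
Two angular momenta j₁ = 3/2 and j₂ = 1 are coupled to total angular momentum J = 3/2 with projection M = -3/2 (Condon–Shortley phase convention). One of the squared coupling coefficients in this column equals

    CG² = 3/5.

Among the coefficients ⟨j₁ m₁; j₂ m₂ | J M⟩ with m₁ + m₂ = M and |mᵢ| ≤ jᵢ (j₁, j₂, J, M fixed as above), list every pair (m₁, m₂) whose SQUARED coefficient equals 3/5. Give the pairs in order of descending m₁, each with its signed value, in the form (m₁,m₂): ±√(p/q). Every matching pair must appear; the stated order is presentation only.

(-3/2,0): −√(3/5)

Admissible pairs with m₁+m₂ = M = -3/2: (-3/2,0), (-1/2,-1)
  (m₁,m₂)=(-1/2,-1): CG² = 2/5, CG = +√(2/5)
  (m₁,m₂)=(-3/2,0): CG² = 3/5, CG = −√(3/5)   ← matches the target
Pairs with CG² = 3/5: (-3/2,0): −√(3/5)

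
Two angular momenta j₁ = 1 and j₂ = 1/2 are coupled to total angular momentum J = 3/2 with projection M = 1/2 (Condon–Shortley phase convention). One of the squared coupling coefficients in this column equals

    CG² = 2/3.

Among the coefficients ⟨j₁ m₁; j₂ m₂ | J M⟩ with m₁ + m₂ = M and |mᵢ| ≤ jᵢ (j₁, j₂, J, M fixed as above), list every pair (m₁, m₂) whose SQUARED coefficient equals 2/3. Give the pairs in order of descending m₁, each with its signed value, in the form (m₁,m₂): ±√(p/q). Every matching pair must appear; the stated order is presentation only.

(0,1/2): +√(2/3)

Admissible pairs with m₁+m₂ = M = 1/2: (0,1/2), (1,-1/2)
  (m₁,m₂)=(1,-1/2): CG² = 1/3, CG = +√(1/3)
  (m₁,m₂)=(0,1/2): CG² = 2/3, CG = +√(2/3)   ← matches the target
Pairs with CG² = 2/3: (0,1/2): +√(2/3)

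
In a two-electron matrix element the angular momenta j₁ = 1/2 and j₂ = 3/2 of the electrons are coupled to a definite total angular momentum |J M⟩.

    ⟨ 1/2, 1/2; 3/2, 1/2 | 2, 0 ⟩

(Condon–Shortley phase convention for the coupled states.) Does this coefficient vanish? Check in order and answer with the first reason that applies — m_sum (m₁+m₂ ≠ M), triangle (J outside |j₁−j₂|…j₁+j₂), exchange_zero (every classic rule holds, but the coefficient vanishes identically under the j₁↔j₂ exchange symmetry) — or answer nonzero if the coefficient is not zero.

m-sum: m₁+m₂ = 1/2+1/2 = 1, M = 0  ✗ ⇒ coefficient is 0

m_sum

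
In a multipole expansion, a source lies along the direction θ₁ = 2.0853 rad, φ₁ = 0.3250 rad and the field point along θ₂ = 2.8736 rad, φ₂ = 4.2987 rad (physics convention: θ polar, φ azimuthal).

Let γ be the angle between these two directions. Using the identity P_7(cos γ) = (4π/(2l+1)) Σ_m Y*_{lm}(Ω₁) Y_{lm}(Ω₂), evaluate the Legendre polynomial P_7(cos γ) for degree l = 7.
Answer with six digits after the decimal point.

-0.192203

Term-by-term m-sum for l=7 (normalisation 4π/15 = 0.837758):
  [-7]  conj(Y_{7,-7})(Ω₁) = -0.12266 + 0.14439j ; Y_{7,-7}(Ω₂) = 0.00001 + 0.00004j ; Δ = -0.00001 - 0.00000j
  [-6]  conj(Y_{7,-6})(Ω₁) = 0.14834 - 0.37226j ; Y_{7,-6}(Ω₂) = -0.00049 + 0.00038j ; Δ = 0.00007 + 0.00024j
  [-5]  conj(Y_{7,-5})(Ω₁) = -0.02135 + 0.39350j ; Y_{7,-5}(Ω₂) = -0.00465 - 0.00253j ; Δ = 0.00109 - 0.00178j
  [-4]  conj(Y_{7,-4})(Ω₁) = -0.00822 - 0.02961j ; Y_{7,-4}(Ω₂) = 0.00265 - 0.03151j ; Δ = -0.00095 + 0.00018j
  [-3]  conj(Y_{7,-3})(Ω₁) = -0.18828 - 0.27770j ; Y_{7,-3}(Ω₂) = 0.12686 - 0.04342j ; Δ = -0.03594 - 0.02706j
  [-2]  conj(Y_{7,-2})(Ω₁) = 0.15106 + 0.11484j ; Y_{7,-2}(Ω₂) = 0.26035 + 0.28318j ; Δ = 0.00681 + 0.07268j
  [-1]  conj(Y_{7,-1})(Ω₁) = 0.25061 + 0.08444j ; Y_{7,-1}(Ω₂) = -0.25466 + 0.58007j ; Δ = -0.11280 + 0.12387j
  [+0]  conj(Y_{7,0})(Ω₁) = -0.22629 + 0.00000j ; Y_{7,0}(Ω₂) = -0.23884 + 0.00000j ; Δ = 0.05405 + 0.00000j
  [+1]  conj(Y_{7,1})(Ω₁) = -0.25061 + 0.08444j ; Y_{7,1}(Ω₂) = 0.25466 + 0.58007j ; Δ = -0.11280 - 0.12387j
  [+2]  conj(Y_{7,2})(Ω₁) = 0.15106 - 0.11484j ; Y_{7,2}(Ω₂) = 0.26035 - 0.28318j ; Δ = 0.00681 - 0.07268j
  [+3]  conj(Y_{7,3})(Ω₁) = 0.18828 - 0.27770j ; Y_{7,3}(Ω₂) = -0.12686 - 0.04342j ; Δ = -0.03594 + 0.02706j
  [+4]  conj(Y_{7,4})(Ω₁) = -0.00822 + 0.02961j ; Y_{7,4}(Ω₂) = 0.00265 + 0.03151j ; Δ = -0.00095 - 0.00018j
  [+5]  conj(Y_{7,5})(Ω₁) = 0.02135 + 0.39350j ; Y_{7,5}(Ω₂) = 0.00465 - 0.00253j ; Δ = 0.00109 + 0.00178j
  [+6]  conj(Y_{7,6})(Ω₁) = 0.14834 + 0.37226j ; Y_{7,6}(Ω₂) = -0.00049 - 0.00038j ; Δ = 0.00007 - 0.00024j
  [+7]  conj(Y_{7,7})(Ω₁) = 0.12266 + 0.14439j ; Y_{7,7}(Ω₂) = -0.00001 + 0.00004j ; Δ = -0.00001 + 0.00000j
Accumulated sum -0.22943 - 0.00000j; after 4π/(2l+1) scaling, -0.19220 - 0.00000j ⇒ P_7 = -0.192203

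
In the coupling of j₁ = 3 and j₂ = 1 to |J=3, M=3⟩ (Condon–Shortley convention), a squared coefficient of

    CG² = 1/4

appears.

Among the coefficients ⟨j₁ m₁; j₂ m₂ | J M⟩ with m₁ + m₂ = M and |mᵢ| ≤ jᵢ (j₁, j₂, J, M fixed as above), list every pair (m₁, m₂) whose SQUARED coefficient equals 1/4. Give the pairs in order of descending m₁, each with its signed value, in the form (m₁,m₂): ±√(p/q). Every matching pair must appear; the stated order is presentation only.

Admissible pairs with m₁+m₂ = M = 3: (2,1), (3,0)
  (m₁,m₂)=(3,0): CG² = 3/4, CG = +√(3/4)
  (m₁,m₂)=(2,1): CG² = 1/4, CG = −√(1/4)   ← matches the target
Pairs with CG² = 1/4: (2,1): −√(1/4)

(2,1): −√(1/4)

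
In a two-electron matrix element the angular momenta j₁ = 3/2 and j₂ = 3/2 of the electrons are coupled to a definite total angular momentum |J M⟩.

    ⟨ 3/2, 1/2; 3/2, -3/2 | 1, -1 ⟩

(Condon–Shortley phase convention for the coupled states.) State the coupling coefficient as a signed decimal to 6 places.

+0.547723

j₁+j₂−J=2  J+j₁−j₂=1  J−j₁+j₂=1  j₁+j₂+J+1=5
(j₁±m₁, j₂±m₂, J±M) = (2,1,0,3,0,2)
P² = 6/5
sum k=0..0:
  [0] +1/2 = 1/2
S = 1/2
C² = P²·S² = 3/10 ; C = +0.547723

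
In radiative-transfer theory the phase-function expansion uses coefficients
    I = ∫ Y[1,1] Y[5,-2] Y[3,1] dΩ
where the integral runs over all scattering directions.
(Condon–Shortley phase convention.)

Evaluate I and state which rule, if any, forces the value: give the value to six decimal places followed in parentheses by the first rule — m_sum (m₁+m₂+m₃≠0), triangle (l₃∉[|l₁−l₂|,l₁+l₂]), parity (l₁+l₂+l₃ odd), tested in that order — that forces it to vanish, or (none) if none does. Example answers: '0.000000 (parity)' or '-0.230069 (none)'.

l₃=3 ∉ [4,6] — triangle fails ⇒ I = 0

0.000000 (triangle)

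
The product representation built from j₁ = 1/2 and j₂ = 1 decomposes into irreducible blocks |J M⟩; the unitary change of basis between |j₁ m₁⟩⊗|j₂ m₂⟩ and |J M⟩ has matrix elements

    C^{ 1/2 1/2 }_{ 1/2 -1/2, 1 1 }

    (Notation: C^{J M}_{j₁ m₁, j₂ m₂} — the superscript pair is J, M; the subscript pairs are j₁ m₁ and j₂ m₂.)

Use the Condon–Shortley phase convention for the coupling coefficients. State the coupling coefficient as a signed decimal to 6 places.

j₁+j₂−J=1  J+j₁−j₂=0  J−j₁+j₂=1  j₁+j₂+J+1=3
(j₁±m₁, j₂±m₂, J±M) = (0,1,2,0,1,0)
P² = 2/3
sum k=1..1:
  [1] −1/1 = -1
S = -1
C² = P²·S² = 2/3 ; C = -0.816497

−√(2/3) = -0.816497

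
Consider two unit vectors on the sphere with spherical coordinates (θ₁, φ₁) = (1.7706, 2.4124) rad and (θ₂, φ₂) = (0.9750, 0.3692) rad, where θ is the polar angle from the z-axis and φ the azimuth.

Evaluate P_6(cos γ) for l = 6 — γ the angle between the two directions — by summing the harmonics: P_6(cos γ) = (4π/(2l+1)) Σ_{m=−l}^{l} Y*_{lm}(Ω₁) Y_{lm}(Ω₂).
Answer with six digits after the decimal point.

0.330879

Summing Y*_{l m}(θ₁,φ₁)·Y_{l m}(θ₂,φ₂) over m ∈ [−6, 6]; prefactor 4π/(2·6+1) = 0.966644:
  term(m=-6) = (0.063403, -0.020112)   from Y*(Ω₁)=(-0.141686, 0.404093), Y(Ω₂)=(-0.093313, -0.124183)
  term(m=-5) = (0.077038, 0.077941)   from Y*(Ω₁)=(-0.262986, 0.145166), Y(Ω₂)=(-0.099137, -0.351090)
  term(m=-4) = (0.024128, -0.073099)   from Y*(Ω₁)=(0.181869, 0.041591), Y(Ω₂)=(0.038727, -0.410788)
  term(m=-3) = (0.029695, -0.004597)   from Y*(Ω₁)=(0.180709, 0.254856), Y(Ω₂)=(0.042974, -0.086044)
  term(m=-2) = (0.019533, 0.027017)   from Y*(Ω₁)=(0.012007, -0.106366), Y(Ω₂)=(-0.230333, 0.209640)
  term(m=-1) = (-0.031719, 0.062073)   from Y*(Ω₁)=(0.231244, -0.206609), Y(Ω₂)=(-0.209645, 0.081121)
  term(m=+0) = (-0.021859, -0.000000)   from Y*(Ω₁)=(-0.085083, -0.000000), Y(Ω₂)=(0.256913, 0.000000)
  term(m=+1) = (-0.031719, -0.062073)   from Y*(Ω₁)=(-0.231244, -0.206609), Y(Ω₂)=(0.209645, 0.081121)
  term(m=+2) = (0.019533, -0.027017)   from Y*(Ω₁)=(0.012007, 0.106366), Y(Ω₂)=(-0.230333, -0.209640)
  term(m=+3) = (0.029695, 0.004597)   from Y*(Ω₁)=(-0.180709, 0.254856), Y(Ω₂)=(-0.042974, -0.086044)
  term(m=+4) = (0.024128, 0.073099)   from Y*(Ω₁)=(0.181869, -0.041591), Y(Ω₂)=(0.038727, 0.410788)
  term(m=+5) = (0.077038, -0.077941)   from Y*(Ω₁)=(0.262986, 0.145166), Y(Ω₂)=(0.099137, -0.351090)
  term(m=+6) = (0.063403, 0.020112)   from Y*(Ω₁)=(-0.141686, -0.404093), Y(Ω₂)=(-0.093313, 0.124183)
Accumulated sum (0.342296, -0.000000); after 4π/(2l+1) scaling, (0.330879, -0.000000) ⇒ P_6 = 0.330879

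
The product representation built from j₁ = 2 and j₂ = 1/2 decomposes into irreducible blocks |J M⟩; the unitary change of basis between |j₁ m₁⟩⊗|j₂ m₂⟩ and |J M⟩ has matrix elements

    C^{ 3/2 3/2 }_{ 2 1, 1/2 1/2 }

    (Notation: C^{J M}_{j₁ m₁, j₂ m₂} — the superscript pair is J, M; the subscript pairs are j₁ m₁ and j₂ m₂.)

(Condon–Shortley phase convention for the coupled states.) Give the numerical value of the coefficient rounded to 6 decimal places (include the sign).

triangle: 1!×3!×0!/5! = 6/120
(j±m)!: 3!×1!×1!×0!×3!×0! = 36
prefactor² = (2J+1)×Δ×N² = 36/5
  k=1: −1/(1!×0!×0!×0!×3!×0!) = -1/6
Σ = -1/6  ⇒  CG² = 36/5×(-1/6)² = 1/5
CG = −√(1/5) = -0.447214

-0.447214  (= −√(1/5))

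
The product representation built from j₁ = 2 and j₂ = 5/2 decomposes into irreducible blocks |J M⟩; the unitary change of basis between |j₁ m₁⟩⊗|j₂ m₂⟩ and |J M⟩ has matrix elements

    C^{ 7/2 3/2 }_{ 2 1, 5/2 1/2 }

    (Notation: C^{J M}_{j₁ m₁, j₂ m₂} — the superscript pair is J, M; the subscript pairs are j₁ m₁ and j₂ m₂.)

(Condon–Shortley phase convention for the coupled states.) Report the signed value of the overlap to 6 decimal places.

+0.308607

triangle: 1!·3!·4!/9! = 144/362880
(j±m)!: 3!·1!·3!·2!·5!·2! = 17280
prefactor² = (2J+1)·Δ·N² = 384/7
  k=0: +1/(0!·1!·1!·3!·2!·1!) = 1/12
  k=1: −1/(1!·0!·0!·2!·3!·2!) = -1/24
Σ = 1/24  ⇒  CG² = 384/7·(1/24)² = 2/21
CG = +√(2/21) = +0.308607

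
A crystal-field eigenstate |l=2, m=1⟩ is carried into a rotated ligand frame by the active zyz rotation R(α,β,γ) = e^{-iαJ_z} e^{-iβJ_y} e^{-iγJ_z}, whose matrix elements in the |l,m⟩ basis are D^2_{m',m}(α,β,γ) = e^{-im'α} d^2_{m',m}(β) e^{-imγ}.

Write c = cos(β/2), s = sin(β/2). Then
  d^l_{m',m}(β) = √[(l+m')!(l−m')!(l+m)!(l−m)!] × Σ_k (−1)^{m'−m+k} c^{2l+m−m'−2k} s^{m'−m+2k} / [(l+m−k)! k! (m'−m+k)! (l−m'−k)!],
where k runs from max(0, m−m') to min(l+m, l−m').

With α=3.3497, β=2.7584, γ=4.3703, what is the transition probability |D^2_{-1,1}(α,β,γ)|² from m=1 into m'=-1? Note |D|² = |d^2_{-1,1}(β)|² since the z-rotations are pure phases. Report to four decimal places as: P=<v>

P=0.6789

First d^2_{-1,1}(β=2.7584), then the phase factors e^{-i(-1)α} and e^{-i(1)γ}:
With c≡cos(β/2)=0.190426 and s≡sin(β/2)=0.981702, N=[1·6·6·1]^{1/2}=6.000000
The bounds max(0,m−m')=2 and min(l+m,l−m')=3 give 2 terms
  k=2: (−1)^0·6.0000/(2)·0.1904^2·0.9817^2 = +0.104842
  k=3: (−1)^1·6.0000/(6)·0.1904^0·0.9817^4 = -0.928791
d^2_{-1,1}(2.7584) = +0.104842 -0.928791 = -0.823949
|D^2_{-1,1}|² = |d^2_{-1,1}(β)|² = (-0.823949)² = 0.678892 (the z-rotation phases have unit modulus)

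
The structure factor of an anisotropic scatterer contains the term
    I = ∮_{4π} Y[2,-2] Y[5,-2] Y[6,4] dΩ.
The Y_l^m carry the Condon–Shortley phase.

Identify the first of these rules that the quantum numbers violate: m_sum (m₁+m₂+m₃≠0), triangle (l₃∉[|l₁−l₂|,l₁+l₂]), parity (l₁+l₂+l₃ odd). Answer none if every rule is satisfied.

Σmᵢ = 0  ✓
l₃∈[|l₁−l₂|,l₁+l₂]=[3,7], have l₃=6  ✓
Σlᵢ = 13 ⇒ odd  ✗

parity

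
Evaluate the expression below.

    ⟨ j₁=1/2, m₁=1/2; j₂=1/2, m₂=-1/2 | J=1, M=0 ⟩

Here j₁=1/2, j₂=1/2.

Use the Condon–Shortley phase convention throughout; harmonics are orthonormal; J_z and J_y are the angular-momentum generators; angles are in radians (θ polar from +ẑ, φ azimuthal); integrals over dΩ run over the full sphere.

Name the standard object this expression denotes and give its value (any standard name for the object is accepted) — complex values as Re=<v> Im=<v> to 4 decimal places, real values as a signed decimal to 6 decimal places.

Clebsch–Gordan coefficient, +√(1/2) ≈ +0.707107

This is a Clebsch–Gordan (vector-coupling) coefficient.
triangle: 0!·1!·1!/3! = 1/6
(j±m)!: 1!·0!·0!·1!·1!·1! = 1
prefactor² = (2J+1)·Δ·N² = 1/2
  k=0: +1/(0!·0!·0!·0!·1!·1!) = 1
Σ = 1  ⇒  CG² = 1/2·1² = 1/2
CG = +√(1/2) = +0.707107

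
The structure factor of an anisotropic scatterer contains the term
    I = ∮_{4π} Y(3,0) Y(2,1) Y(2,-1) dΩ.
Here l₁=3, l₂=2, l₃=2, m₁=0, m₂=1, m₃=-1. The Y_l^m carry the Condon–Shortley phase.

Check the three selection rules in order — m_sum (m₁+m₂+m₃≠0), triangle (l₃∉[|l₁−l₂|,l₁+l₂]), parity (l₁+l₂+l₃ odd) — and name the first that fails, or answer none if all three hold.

azimuthal sum: 0 + 1 − 1 = 0  ✓
1 ≤ 2 ≤ 5 (triangle on l)  ✓
L = 3 + 2 + 2 = 7 (odd)  ✗

parity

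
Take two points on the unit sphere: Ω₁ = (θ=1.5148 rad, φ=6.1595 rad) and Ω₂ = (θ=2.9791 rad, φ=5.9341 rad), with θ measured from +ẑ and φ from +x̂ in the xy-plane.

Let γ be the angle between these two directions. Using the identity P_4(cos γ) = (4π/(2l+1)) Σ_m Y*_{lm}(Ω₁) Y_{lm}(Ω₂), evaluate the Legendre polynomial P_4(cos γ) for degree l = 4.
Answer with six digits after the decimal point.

Expand P_4 via completeness: Σ_{m} conj(Y_{4,m}) at Ω₁ times Y_{4,m} at Ω₂ —
  m=-4: (0.38703 - 0.20880j) × (0.00005 + 0.00030j) = 0.00008 + 0.00010j  (running Σ = 0.00008 + 0.00010j)
  m=-3: (0.06498 - 0.02528j) × (-0.00261 - 0.00453j) = -0.00028 - 0.00023j  (running Σ = -0.00020 - 0.00012j)
  m=-2: (-0.31624 + 0.07986j) × (0.03901 + 0.03274j) = -0.01495 - 0.00724j  (running Σ = -0.01515 - 0.00736j)
  m=-1: (-0.07813 + 0.00971j) × (-0.27088 - 0.09860j) = 0.02212 + 0.00507j  (running Σ = 0.00697 - 0.00229j)
  m=0: (0.30745 + 0.00000j) × (0.73807 + 0.00000j) = 0.22692 + 0.00000j  (running Σ = 0.23389 - 0.00229j)
  m=1: (0.07813 + 0.00971j) × (0.27088 - 0.09860j) = 0.02212 - 0.00507j  (running Σ = 0.25601 - 0.00736j)
  m=2: (-0.31624 - 0.07986j) × (0.03901 - 0.03274j) = -0.01495 + 0.00724j  (running Σ = 0.24106 - 0.00012j)
  m=3: (-0.06498 - 0.02528j) × (0.00261 - 0.00453j) = -0.00028 + 0.00023j  (running Σ = 0.24078 + 0.00010j)
  m=4: (0.38703 + 0.20880j) × (0.00005 - 0.00030j) = 0.00008 - 0.00010j  (running Σ = 0.24086 + 0.00000j)
Accumulated sum 0.24086 + 0.00000j; after 4π/(2l+1) scaling, 0.33630 + 0.00000j ⇒ P_4 = 0.336302

0.336302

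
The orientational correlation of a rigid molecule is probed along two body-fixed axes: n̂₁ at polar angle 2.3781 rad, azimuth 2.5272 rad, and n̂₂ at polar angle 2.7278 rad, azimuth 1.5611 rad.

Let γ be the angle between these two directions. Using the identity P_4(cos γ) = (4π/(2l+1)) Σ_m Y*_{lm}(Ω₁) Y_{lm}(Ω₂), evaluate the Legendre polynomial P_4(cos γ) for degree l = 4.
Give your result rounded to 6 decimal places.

-0.170168

Expand P_4 via completeness: Σ_{m} conj(Y_{4,m}) at Ω₁ times Y_{4,m} at Ω₂ —
  m=-4: Y*=(-0.078399, -0.063921)  Y=(0.011558, 0.000449)  product (-0.000877, -0.000774)
  m=-3: Y*=(-0.080419, -0.287905)  Y=(0.002167, -0.074467)  product (-0.021614, 0.005365)
  m=-2: Y*=(0.142322, -0.399779)  Y=(-0.263243, -0.005106)  product (-0.039506, 0.104512)
  m=-1: Y*=(0.126150, -0.088996)  Y=(-0.004844, 0.499539)  product (0.043846, 0.063448)
  m=+0: Y*=(-0.330445, -0.000000)  Y=(0.258957, 0.000000)  product (-0.085571, -0.000000)
  m=+1: Y*=(-0.126150, -0.088996)  Y=(0.004844, 0.499539)  product (0.043846, -0.063448)
  m=+2: Y*=(0.142322, 0.399779)  Y=(-0.263243, 0.005106)  product (-0.039506, -0.104512)
  m=+3: Y*=(0.080419, -0.287905)  Y=(-0.002167, -0.074467)  product (-0.021614, -0.005365)
  m=+4: Y*=(-0.078399, 0.063921)  Y=(0.011558, -0.000449)  product (-0.000877, 0.000774)
Total Σ_m = (-0.121874, 0.000000). Multiply by 1.396263: (-0.170168, 0.000000). P_4(cos γ) = -0.170168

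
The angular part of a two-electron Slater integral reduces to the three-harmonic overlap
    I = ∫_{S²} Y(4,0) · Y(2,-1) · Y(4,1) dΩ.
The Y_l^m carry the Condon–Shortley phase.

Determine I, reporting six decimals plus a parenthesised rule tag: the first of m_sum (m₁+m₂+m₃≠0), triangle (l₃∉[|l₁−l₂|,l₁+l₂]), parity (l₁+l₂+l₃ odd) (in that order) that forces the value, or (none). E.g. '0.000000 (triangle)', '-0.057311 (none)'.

-0.044869 (none)

Checks pass: Σm=0; 10 even; l₃=4∈[2,6].
(2·4+1)(2·2+1)(2·4+1) = 405
Δ: 2! 6! 2! / 11! → 1/13860
sum: t=0:+1/192 t=1:−1/36 t=2:+1/192 = -5/288
3j²(4 2 4; 0 0 0) = Δ·Π!·Σ² = 20/693  (sign -1)
sum: t=0:+1/96 t=1:−1/72 = -1/288
3j²(4 2 4; 0 -1 1) = Δ·Π!·Σ² = 1/462  (sign +1)
combine: 4πI² = 405·20/693·1/462 = 150/5929
take √, sign -1: I = -0.04486937
No selection rule forces the value: the integral is nonzero (none).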